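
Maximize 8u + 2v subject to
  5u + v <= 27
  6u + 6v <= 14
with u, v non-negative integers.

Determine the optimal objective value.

16

(u,v)=(2,0): 5·2+1·0=10≤27, 6·2+6·0=12≤14, objective 16.
(u,v)=(1,1): 5·1+1·1=6≤27, 6·1+6·1=12≤14, objective 10.
(u,v)=(1,0): 5·1+1·0=5≤27, 6·1+6·0=6≤14, objective 8.
The best lattice point is (2,0), giving 16.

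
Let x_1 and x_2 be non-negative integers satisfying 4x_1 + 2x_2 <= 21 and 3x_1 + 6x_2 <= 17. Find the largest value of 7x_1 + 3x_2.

(x_1,x_2)=(5,0): 4·5+2·0=20≤21, 3·5+6·0=15≤17, objective 35.
(x_1,x_2)=(4,0): 4·4+2·0=16≤21, 3·4+6·0=12≤17, objective 28.
Maximum is 35 at (x_1,x_2)=(5,0).

35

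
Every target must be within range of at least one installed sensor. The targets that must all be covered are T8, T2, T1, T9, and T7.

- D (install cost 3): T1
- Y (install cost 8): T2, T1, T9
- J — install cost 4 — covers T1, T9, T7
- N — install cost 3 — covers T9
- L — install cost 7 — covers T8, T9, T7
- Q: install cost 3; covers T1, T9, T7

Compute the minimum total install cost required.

This is an integer covering problem.
Choose Y and L: together they cover T8, T2, T1, T9, T7 — every target.
Total install cost: 8 + 7 = 15.

15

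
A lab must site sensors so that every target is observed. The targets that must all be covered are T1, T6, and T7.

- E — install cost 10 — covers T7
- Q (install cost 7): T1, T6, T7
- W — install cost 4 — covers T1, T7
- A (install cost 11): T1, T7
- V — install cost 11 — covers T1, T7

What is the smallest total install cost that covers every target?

7

Q alone covers T1, T6, T7 — every target.
Total install cost: 7.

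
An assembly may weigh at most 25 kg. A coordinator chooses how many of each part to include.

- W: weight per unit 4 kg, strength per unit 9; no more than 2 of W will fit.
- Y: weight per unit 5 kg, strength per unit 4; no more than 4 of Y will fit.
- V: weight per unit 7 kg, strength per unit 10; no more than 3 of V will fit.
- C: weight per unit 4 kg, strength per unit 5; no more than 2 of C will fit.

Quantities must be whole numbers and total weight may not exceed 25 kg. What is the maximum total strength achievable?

39

1×W and 3×V: weight 25 ≤ 25, strength 1·9 + 3·10 = 39.
2×W, 1×V, and 2×C: weight 23 ≤ 25, strength 2·9 + 1·10 + 2·5 = 38.
Best is 39.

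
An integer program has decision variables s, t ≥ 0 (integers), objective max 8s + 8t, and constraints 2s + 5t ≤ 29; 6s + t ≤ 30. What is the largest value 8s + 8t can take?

(s,t)=(4,4): 2·4+5·4=28≤29, 6·4+1·4=28≤30, objective 64.
(s,t)=(3,4): 2·3+5·4=26≤29, 6·3+1·4=22≤30, objective 56.
(s,t)=(4,3): 2·4+5·3=23≤29, 6·4+1·3=27≤30, objective 56.
Maximum is 64 at (s,t)=(4,4).

64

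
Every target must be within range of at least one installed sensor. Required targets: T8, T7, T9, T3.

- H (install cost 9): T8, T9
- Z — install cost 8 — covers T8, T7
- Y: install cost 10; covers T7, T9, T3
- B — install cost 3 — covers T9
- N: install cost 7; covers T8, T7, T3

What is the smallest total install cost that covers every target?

10

Choose B and N: together they cover T8, T7, T9, T3 — every target.
Total install cost: 3 + 7 = 10.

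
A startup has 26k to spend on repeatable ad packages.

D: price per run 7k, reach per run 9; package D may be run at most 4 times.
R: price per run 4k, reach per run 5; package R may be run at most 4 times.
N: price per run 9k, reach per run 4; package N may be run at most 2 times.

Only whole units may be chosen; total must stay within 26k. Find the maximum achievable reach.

2×D and 3×R: price 26 ≤ 26, reach 2·9 + 3·5 = 33.
3×D and 1×R: price 25 ≤ 26, reach 3·9 + 1·5 = 32.
Best is 33.

33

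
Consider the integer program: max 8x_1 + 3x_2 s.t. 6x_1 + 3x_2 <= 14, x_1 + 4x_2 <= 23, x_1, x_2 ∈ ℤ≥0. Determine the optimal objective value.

(x_1,x_2)=(2,0) is feasible, giving 16.
(x_1,x_2)=(1,1) is feasible, giving 11.
(x_1,x_2)=(1,0) is feasible, giving 8.
No feasible integer point exceeds 16.

16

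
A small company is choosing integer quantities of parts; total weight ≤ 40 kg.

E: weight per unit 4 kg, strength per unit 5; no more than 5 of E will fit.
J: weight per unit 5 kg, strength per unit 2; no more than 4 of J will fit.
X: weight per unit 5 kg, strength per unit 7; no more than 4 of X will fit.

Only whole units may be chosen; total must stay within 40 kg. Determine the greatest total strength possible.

53

Take 5×E and 4×X: weight 40 ≤ 40, strength 5·5 + 4·7 = 53.
X has the best ratio (7/5) and is taken to its limit of 4; remaining capacity is filled optimally with the others.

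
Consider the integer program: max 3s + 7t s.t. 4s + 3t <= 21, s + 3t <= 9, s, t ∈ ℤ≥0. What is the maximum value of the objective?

Relaxing integrality, the LP optimum is 23.67 at (s,t) = (4, 1.67), which is not an integer point.
(s,t)=(3,2): 4·3+3·2=18≤21, 1·3+3·2=9≤9, objective 23.
(s,t)=(2,2): 4·2+3·2=14≤21, 1·2+3·2=8≤9, objective 20.
(s,t)=(4,1): 4·4+3·1=19≤21, 1·4+3·1=7≤9, objective 19.
Maximum is 23 at (s,t)=(3,2).

23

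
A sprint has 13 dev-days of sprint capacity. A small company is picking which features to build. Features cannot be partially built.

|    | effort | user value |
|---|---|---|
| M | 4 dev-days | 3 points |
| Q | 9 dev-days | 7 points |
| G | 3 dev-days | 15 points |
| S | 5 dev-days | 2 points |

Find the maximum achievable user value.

Take Q and G: effort 9 + 3 = 12 ≤ 13, user value 7 + 15 = 22.
No other feasible combination does better.

22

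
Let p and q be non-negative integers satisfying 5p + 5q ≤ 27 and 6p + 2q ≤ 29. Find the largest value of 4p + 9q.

45

Relaxing integrality, the LP optimum is 48.60 at (p,q) = (0, 5.4), which is not an integer point.
(p,q)=(0,5): 5·0+5·5=25≤27, 6·0+2·5=10≤29, objective 45.
(p,q)=(1,4): 5·1+5·4=25≤27, 6·1+2·4=14≤29, objective 40.
The best lattice point is (0,5), giving 45.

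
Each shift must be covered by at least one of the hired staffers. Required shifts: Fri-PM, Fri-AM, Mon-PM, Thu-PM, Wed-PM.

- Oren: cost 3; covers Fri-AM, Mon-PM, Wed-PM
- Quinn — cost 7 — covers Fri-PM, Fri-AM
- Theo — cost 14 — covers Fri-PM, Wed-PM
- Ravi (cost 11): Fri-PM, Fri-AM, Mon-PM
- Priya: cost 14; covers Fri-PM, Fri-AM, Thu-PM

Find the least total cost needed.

17

The greedy cost-per-new-shift heuristic would pick Oren, Quinn, and Priya for 24, but a cheaper cover exists.
Choose Oren and Priya: together they cover Fri-PM, Fri-AM, Mon-PM, Thu-PM, Wed-PM — every shift.
Total cost: 3 + 14 = 17.
No cover costs less than 17.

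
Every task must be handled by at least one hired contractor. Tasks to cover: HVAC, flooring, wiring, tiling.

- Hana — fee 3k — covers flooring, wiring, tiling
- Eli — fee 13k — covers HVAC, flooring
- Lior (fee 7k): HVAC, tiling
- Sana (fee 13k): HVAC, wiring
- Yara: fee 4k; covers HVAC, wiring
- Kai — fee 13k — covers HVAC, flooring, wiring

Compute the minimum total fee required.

7

This is an integer covering problem.
Choose Hana and Yara: together they cover HVAC, flooring, wiring, tiling — every task.
Total fee: 3 + 4 = 7.
No cover costs less than 7.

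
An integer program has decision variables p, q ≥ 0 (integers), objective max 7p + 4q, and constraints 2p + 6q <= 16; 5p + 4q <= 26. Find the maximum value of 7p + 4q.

35

Relaxing integrality, the LP optimum is 36.40 at (p,q) = (5.2, 0), which is not an integer point.
(p,q)=(5,0): 2·5+6·0=10≤16, 5·5+4·0=25≤26, objective 35.
(p,q)=(4,1): 2·4+6·1=14≤16, 5·4+4·1=24≤26, objective 32.
(p,q)=(4,0): 2·4+6·0=8≤16, 5·4+4·0=20≤26, objective 28.
No feasible integer point exceeds 35.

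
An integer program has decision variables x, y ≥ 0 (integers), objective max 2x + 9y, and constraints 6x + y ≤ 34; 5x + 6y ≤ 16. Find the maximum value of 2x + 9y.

18

The continuous relaxation peaks at (0, 2.67) with value 24.00; rounding to a feasible lattice point costs some objective.
(x,y)=(0,2): 6·0+1·2=2≤34, 5·0+6·2=12≤16, objective 18.
(x,y)=(1,1): 6·1+1·1=7≤34, 5·1+6·1=11≤16, objective 11.
(x,y)=(0,1): 6·0+1·1=1≤34, 5·0+6·1=6≤16, objective 9.
Maximum is 18 at (x,y)=(0,2).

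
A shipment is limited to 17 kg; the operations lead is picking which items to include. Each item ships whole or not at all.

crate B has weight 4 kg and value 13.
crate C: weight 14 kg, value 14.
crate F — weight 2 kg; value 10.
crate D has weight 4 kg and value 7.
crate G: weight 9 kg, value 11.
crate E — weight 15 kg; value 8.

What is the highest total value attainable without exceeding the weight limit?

34

crate B + crate F + crate G: weight 4 + 2 + 9 = 15 ≤ 17, value 13 + 10 + 11 = 34.
crate B + crate D + crate G: weight 4 + 4 + 9 = 17 ≤ 17, value 13 + 7 + 11 = 31.
crate B + crate F + crate D: weight 4 + 2 + 4 = 10 ≤ 17, value 13 + 10 + 7 = 30.
Best is crate B, crate F, and crate G with total value 34.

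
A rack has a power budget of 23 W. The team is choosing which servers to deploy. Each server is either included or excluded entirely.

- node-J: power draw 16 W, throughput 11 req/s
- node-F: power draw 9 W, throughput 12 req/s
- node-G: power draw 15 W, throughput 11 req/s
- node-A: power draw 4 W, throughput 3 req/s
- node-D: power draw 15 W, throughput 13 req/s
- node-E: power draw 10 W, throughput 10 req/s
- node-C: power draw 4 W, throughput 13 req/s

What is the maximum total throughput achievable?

35

node-F + node-A + node-C: power draw 9 + 4 + 4 = 17 ≤ 23, throughput 12 + 3 + 13 = 28.
node-A + node-D + node-C: power draw 4 + 15 + 4 = 23 ≤ 23, throughput 3 + 13 + 13 = 29.
node-F + node-E + node-C: power draw 9 + 10 + 4 = 23 ≤ 23, throughput 12 + 10 + 13 = 35.
Best is node-F, node-E, and node-C with total throughput 35.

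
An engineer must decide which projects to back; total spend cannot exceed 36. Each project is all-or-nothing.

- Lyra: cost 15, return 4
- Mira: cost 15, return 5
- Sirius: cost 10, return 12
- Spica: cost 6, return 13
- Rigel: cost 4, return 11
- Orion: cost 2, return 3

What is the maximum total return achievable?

41

This is an integer program with binary decision variables.
Allowing fractional choices, the relaxed optimum would be about 43.7, but projects are indivisible.
Sirius + Spica + Rigel + Orion: cost 10 + 6 + 4 + 2 = 22 ≤ 36, return 12 + 13 + 11 + 3 = 39.
Mira + Sirius + Spica + Rigel: cost 15 + 10 + 6 + 4 = 35 ≤ 36, return 5 + 12 + 13 + 11 = 41.
Lyra + Sirius + Spica + Rigel: cost 15 + 10 + 6 + 4 = 35 ≤ 36, return 4 + 12 + 13 + 11 = 40.
Best is Mira, Sirius, Spica, and Rigel with total return 41.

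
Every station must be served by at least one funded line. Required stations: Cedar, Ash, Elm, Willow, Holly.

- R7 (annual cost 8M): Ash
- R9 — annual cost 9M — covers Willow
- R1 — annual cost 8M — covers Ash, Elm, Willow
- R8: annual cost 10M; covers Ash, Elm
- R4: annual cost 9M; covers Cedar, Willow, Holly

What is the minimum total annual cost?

17

Choose R1 and R4: together they cover Cedar, Ash, Elm, Willow, Holly — every station.
Total annual cost: 8 + 9 = 17.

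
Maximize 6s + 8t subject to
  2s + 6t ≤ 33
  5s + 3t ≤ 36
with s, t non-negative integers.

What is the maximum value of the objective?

56

(s,t)=(4,4) is feasible, giving 56.
(s,t)=(5,3) is feasible, giving 54.
(s,t)=(3,4) is feasible, giving 50.
The best lattice point is (4,4), giving 56.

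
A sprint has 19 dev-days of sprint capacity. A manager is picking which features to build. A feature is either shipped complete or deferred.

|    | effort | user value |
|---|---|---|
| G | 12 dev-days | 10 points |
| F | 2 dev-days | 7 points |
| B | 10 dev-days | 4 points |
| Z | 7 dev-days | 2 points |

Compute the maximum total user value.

This is a 0-1 knapsack instance.
Take G and F: effort 12 + 2 = 14 ≤ 19, user value 10 + 7 = 17.
No other feasible combination does better.

17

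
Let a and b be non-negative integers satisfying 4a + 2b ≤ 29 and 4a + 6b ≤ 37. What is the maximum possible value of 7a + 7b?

56

(a,b)=(6,2): 4·6+2·2=28≤29, 4·6+6·2=36≤37, objective 56.
(a,b)=(6,1): 4·6+2·1=26≤29, 4·6+6·1=30≤37, objective 49.
The best lattice point is (6,2), giving 56.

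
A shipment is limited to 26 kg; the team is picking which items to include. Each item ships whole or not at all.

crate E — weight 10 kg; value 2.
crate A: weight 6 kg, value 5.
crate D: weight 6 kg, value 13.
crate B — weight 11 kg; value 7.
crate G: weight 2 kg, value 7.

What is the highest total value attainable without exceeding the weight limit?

crate A + crate D + crate B + crate G: weight 6 + 6 + 11 + 2 = 25 ≤ 26, value 5 + 13 + 7 + 7 = 32.
crate E + crate A + crate D + crate G: weight 10 + 6 + 6 + 2 = 24 ≤ 26, value 2 + 5 + 13 + 7 = 27.
crate D + crate B + crate G: weight 6 + 11 + 2 = 19 ≤ 26, value 13 + 7 + 7 = 27.
Best is crate A, crate D, crate B, and crate G with total value 32.

32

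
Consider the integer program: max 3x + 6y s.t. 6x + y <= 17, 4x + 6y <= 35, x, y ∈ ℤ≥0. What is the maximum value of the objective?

(x,y)=(1,5) is feasible, giving 33.
(x,y)=(2,4) is feasible, giving 30.
Maximum is 33 at (x,y)=(1,5).

33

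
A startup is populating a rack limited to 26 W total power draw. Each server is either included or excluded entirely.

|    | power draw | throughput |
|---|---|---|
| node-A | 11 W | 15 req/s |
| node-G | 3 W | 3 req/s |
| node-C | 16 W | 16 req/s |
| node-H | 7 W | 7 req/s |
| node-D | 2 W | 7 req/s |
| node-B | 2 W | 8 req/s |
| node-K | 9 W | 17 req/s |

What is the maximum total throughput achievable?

47

This is an integer program with binary decision variables.
Take node-A, node-D, node-B, and node-K: power draw 11 + 2 + 2 + 9 = 24 ≤ 26, throughput 15 + 7 + 8 + 17 = 47.
No other feasible combination does better.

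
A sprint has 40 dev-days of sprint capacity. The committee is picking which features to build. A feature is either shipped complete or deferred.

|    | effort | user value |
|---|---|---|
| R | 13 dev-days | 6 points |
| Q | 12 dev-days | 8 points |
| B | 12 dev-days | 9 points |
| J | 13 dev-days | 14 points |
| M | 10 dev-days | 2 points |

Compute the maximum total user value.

This is an integer program with binary decision variables.
Take Q, B, and J: effort 12 + 12 + 13 = 37 ≤ 40, user value 8 + 9 + 14 = 31.
No other feasible combination does better.

31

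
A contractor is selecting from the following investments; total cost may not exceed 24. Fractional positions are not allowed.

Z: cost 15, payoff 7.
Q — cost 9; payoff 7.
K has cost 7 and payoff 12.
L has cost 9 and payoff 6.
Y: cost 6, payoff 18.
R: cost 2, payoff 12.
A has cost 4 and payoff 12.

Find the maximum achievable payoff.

K + Y + R + A: cost 7 + 6 + 2 + 4 = 19 ≤ 24, payoff 12 + 18 + 12 + 12 = 54.
Q + K + Y + R: cost 9 + 7 + 6 + 2 = 24 ≤ 24, payoff 7 + 12 + 18 + 12 = 49.
Q + Y + R + A: cost 9 + 6 + 2 + 4 = 21 ≤ 24, payoff 7 + 18 + 12 + 12 = 49.
Best is K, Y, R, and A with total payoff 54.

54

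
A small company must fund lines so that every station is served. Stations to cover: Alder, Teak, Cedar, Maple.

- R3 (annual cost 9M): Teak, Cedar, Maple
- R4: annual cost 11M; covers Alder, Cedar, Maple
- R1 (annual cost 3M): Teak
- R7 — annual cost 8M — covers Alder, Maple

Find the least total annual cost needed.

14

This is an integer covering problem.
The greedy cost-per-new-station heuristic would pick R3 and R7 for 17, but a cheaper cover exists.
Choose R4 and R1: together they cover Alder, Teak, Cedar, Maple — every station.
Total annual cost: 11 + 3 = 14.
No cover costs less than 14.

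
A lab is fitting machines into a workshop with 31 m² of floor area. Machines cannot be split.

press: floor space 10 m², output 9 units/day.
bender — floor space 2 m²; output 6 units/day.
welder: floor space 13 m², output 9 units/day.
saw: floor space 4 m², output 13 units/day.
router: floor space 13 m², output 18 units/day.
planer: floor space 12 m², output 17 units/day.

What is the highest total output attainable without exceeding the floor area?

saw + router + planer: floor space 4 + 13 + 12 = 29 ≤ 31, output 13 + 18 + 17 = 48.
press + bender + saw + router: floor space 10 + 2 + 4 + 13 = 29 ≤ 31, output 9 + 6 + 13 + 18 = 46.
bender + saw + router + planer: floor space 2 + 4 + 13 + 12 = 31 ≤ 31, output 6 + 13 + 18 + 17 = 54.
Best is bender, saw, router, and planer with total output 54.

54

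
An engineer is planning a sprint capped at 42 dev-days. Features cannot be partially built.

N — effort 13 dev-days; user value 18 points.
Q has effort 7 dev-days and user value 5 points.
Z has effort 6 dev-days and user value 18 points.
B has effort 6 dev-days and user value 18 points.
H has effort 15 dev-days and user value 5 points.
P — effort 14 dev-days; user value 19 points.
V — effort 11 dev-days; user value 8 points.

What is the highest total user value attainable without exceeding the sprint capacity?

Z + B + P + V: effort 6 + 6 + 14 + 11 = 37 ≤ 42, user value 18 + 18 + 19 + 8 = 63.
N + Z + B + P: effort 13 + 6 + 6 + 14 = 39 ≤ 42, user value 18 + 18 + 18 + 19 = 73.
Best is N, Z, B, and P with total user value 73.

73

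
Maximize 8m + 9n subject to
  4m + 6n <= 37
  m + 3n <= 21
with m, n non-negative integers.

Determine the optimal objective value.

72

Relaxing integrality, the LP optimum is 74.00 at (m,n) = (9.25, 0), which is not an integer point.
(m,n)=(9,0): 4·9+6·0=36≤37, 1·9+3·0=9≤21, objective 72.
(m,n)=(8,0): 4·8+6·0=32≤37, 1·8+3·0=8≤21, objective 64.
Maximum is 72 at (m,n)=(9,0).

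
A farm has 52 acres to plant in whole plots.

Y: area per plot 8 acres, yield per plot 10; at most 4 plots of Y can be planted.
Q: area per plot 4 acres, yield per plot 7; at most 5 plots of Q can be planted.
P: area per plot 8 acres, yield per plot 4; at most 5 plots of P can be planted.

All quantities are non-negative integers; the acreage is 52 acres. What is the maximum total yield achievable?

Take 4×Y and 5×Q: area 52 ≤ 52, yield 4·10 + 5·7 = 75.
Q has the best ratio (7/4) and is taken to its limit of 5; remaining capacity is filled optimally with the others.

75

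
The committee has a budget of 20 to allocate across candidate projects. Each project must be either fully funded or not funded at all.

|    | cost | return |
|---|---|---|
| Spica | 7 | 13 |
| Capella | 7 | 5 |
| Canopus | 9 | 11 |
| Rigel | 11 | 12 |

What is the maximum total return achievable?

Take Spica and Rigel: cost 7 + 11 = 18 ≤ 20, return 13 + 12 = 25.
No other feasible combination does better.

25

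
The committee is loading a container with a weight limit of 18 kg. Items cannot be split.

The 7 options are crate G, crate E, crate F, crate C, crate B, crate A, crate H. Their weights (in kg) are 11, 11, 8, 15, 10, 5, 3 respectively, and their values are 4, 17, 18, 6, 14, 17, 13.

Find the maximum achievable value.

crate F + crate A + crate H: weight 8 + 5 + 3 = 16 ≤ 18, value 18 + 17 + 13 = 48.
crate B + crate A + crate H: weight 10 + 5 + 3 = 18 ≤ 18, value 14 + 17 + 13 = 44.
Best is crate F, crate A, and crate H with total value 48.

48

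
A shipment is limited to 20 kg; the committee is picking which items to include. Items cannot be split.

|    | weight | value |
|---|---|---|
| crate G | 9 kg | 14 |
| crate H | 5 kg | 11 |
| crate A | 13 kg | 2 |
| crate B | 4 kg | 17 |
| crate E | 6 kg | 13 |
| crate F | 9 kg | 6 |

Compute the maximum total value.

44

Allowing fractional choices, the relaxed optimum would be about 48.8, but items are indivisible.
crate G + crate H + crate B: weight 9 + 5 + 4 = 18 ≤ 20, value 14 + 11 + 17 = 42.
crate H + crate B + crate E: weight 5 + 4 + 6 = 15 ≤ 20, value 11 + 17 + 13 = 41.
crate G + crate B + crate E: weight 9 + 4 + 6 = 19 ≤ 20, value 14 + 17 + 13 = 44.
Best is crate G, crate B, and crate E with total value 44.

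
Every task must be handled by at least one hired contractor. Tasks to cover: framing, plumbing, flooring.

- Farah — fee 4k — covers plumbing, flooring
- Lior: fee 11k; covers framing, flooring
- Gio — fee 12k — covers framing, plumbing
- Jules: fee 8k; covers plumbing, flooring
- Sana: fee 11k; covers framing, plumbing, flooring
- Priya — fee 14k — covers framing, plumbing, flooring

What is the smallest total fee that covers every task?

The greedy cost-per-new-task heuristic would pick Farah and Lior for 15, but a cheaper cover exists.
Sana alone covers framing, plumbing, flooring — every task.
Total fee: 11.
No cover costs less than 11.

11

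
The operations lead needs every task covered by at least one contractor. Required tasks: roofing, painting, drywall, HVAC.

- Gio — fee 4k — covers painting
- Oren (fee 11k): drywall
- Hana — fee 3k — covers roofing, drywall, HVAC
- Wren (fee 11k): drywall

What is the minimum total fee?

Choose Gio and Hana: together they cover roofing, painting, drywall, HVAC — every task.
Total fee: 4 + 3 = 7.
No cover costs less than 7.

7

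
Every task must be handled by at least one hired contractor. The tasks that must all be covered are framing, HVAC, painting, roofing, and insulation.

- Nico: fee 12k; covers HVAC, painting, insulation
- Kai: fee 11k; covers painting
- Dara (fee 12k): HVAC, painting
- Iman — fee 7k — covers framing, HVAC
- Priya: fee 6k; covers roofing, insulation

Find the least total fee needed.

Choose Kai, Iman, and Priya: together they cover framing, HVAC, painting, roofing, insulation — every task.
Total fee: 11 + 7 + 6 = 24.

24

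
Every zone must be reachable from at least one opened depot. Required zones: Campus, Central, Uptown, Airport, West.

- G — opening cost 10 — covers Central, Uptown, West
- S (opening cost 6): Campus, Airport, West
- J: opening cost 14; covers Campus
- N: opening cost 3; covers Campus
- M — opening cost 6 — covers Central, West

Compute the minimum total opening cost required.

This is a weighted set-cover instance.
Choose G and S: together they cover Campus, Central, Uptown, Airport, West — every zone.
Total opening cost: 10 + 6 = 16.

16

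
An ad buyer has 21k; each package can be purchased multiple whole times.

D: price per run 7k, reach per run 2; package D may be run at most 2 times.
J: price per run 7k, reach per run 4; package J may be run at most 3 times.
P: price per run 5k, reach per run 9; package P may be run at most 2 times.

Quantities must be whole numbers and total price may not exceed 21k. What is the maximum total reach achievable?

22

This is a bounded integer knapsack.
1×D and 2×P: price 17 ≤ 21, reach 1·2 + 2·9 = 20.
1×J and 2×P: price 17 ≤ 21, reach 1·4 + 2·9 = 22.
Best is 22.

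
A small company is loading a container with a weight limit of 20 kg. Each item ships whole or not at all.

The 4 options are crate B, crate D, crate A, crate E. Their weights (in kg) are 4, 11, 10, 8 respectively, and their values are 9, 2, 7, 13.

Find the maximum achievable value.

Allowing fractional choices, the relaxed optimum would be about 27.6, but items are indivisible.
crate A + crate E: weight 10 + 8 = 18 ≤ 20, value 7 + 13 = 20.
crate B + crate A: weight 4 + 10 = 14 ≤ 20, value 9 + 7 = 16.
crate B + crate E: weight 4 + 8 = 12 ≤ 20, value 9 + 13 = 22.
Best is crate B and crate E with total value 22.

22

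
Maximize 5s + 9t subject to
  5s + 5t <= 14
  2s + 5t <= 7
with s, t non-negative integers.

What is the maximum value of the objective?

14

Relaxing integrality, the LP optimum is 15.87 at (s,t) = (2.33, 0.467), which is not an integer point.
(s,t)=(1,1): 5·1+5·1=10≤14, 2·1+5·1=7≤7, objective 14.
(s,t)=(2,0): 5·2+5·0=10≤14, 2·2+5·0=4≤7, objective 10.
(s,t)=(0,1): 5·0+5·1=5≤14, 2·0+5·1=5≤7, objective 9.
Maximum is 14 at (s,t)=(1,1).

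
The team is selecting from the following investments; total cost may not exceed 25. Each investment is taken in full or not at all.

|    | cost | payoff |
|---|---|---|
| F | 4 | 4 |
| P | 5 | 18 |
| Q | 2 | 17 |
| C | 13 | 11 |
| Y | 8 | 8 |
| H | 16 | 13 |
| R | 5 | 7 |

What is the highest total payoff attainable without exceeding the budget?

Allowing fractional choices, the relaxed optimum would be about 54.8, but investments are indivisible.
F + P + Q + Y + R: cost 4 + 5 + 2 + 8 + 5 = 24 ≤ 25, payoff 4 + 18 + 17 + 8 + 7 = 54.
P + Q + C + R: cost 5 + 2 + 13 + 5 = 25 ≤ 25, payoff 18 + 17 + 11 + 7 = 53.
Best is F, P, Q, Y, and R with total payoff 54.

54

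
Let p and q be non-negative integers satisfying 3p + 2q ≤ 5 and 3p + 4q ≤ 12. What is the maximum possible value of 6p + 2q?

8

Relaxing integrality, the LP optimum is 10.00 at (p,q) = (1.67, 0), which is not an integer point.
(p,q)=(1,1): 3·1+2·1=5≤5, 3·1+4·1=7≤12, objective 8.
(p,q)=(1,0): 3·1+2·0=3≤5, 3·1+4·0=3≤12, objective 6.
(p,q)=(0,2): 3·0+2·2=4≤5, 3·0+4·2=8≤12, objective 4.
The best lattice point is (1,1), giving 8.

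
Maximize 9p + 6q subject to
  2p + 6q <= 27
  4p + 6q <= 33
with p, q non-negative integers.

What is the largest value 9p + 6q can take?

(p,q)=(8,0) is feasible, giving 72.
(p,q)=(7,0) is feasible, giving 63.
Maximum is 72 at (p,q)=(8,0).

72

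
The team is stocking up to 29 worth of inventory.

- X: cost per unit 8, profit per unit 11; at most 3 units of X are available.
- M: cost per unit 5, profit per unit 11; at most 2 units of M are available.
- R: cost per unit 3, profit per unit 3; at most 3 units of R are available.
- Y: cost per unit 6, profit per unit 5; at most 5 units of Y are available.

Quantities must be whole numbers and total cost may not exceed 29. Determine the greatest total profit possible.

Take 2×X, 2×M, and 1×R: cost 29 ≤ 29, profit 2·11 + 2·11 + 1·3 = 47.
M has the best ratio (11/5) and is taken to its limit of 2; remaining capacity is filled optimally with the others.

47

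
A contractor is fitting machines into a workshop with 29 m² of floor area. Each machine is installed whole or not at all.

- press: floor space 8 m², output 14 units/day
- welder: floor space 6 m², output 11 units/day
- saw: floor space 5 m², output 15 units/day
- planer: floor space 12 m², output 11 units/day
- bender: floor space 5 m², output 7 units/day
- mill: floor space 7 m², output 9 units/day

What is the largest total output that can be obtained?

This is an integer program with binary decision variables.
Take press, welder, saw, and mill: floor space 8 + 6 + 5 + 7 = 26 ≤ 29, output 14 + 11 + 15 + 9 = 49.
No other feasible combination does better.

49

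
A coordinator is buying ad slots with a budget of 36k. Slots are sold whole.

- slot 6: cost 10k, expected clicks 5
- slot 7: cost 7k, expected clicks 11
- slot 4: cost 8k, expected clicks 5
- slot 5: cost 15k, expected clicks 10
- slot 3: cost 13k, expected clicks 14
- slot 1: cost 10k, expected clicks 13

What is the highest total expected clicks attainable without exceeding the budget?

Allowing fractional choices, the relaxed optimum would be about 42.0, but ad slots are indivisible.
slot 7 + slot 5 + slot 1: cost 7 + 15 + 10 = 32 ≤ 36, expected clicks 11 + 10 + 13 = 34.
slot 7 + slot 3 + slot 1: cost 7 + 13 + 10 = 30 ≤ 36, expected clicks 11 + 14 + 13 = 38.
slot 7 + slot 5 + slot 3: cost 7 + 15 + 13 = 35 ≤ 36, expected clicks 11 + 10 + 14 = 35.
Best is slot 7, slot 3, and slot 1 with total expected clicks 38.

38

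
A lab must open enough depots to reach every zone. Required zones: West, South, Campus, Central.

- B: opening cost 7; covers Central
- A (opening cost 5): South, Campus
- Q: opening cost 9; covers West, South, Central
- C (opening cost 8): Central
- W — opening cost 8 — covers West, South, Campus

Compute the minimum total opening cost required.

Choose A and Q: together they cover West, South, Campus, Central — every zone.
Total opening cost: 5 + 9 = 14.
No cover costs less than 14.

14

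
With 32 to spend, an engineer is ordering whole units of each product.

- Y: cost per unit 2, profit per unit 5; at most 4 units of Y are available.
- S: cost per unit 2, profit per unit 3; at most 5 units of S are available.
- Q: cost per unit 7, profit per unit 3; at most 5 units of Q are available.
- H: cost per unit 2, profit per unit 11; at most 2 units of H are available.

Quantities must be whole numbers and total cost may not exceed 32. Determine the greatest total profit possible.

60

H has the best ratio (11/2); taking only H gives at most 2×11 = 22 (stopped by the supply cap of 2).
Mixing does better — 4×Y, 5×S, 1×Q, and 2×H: cost 29 ≤ 32, profit 4·5 + 5·3 + 1·3 + 2·11 = 60.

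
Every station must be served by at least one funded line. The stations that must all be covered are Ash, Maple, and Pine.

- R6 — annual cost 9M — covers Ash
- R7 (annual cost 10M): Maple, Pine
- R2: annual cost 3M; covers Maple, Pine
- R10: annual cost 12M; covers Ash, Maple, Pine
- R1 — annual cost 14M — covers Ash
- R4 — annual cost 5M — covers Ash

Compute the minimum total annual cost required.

This is a weighted set-cover instance.
Choose R2 and R4: together they cover Ash, Maple, Pine — every station.
Total annual cost: 3 + 5 = 8.
No cover costs less than 8.

8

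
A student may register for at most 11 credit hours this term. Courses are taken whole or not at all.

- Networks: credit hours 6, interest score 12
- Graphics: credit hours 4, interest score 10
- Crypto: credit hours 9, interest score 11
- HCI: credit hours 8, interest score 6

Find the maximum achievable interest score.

22

Take Networks and Graphics: credit hours 6 + 4 = 10 ≤ 11, interest score 12 + 10 = 22.
No other feasible combination does better.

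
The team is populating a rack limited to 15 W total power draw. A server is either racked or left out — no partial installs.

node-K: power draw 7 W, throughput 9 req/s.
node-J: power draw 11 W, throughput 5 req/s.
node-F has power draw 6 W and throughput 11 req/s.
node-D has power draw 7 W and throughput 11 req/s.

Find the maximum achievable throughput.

22

This is an integer program with binary decision variables.
Allowing fractional choices, the relaxed optimum would be about 24.6, but servers are indivisible.
node-F + node-D: power draw 6 + 7 = 13 ≤ 15, throughput 11 + 11 = 22.
node-K + node-D: power draw 7 + 7 = 14 ≤ 15, throughput 9 + 11 = 20.
node-K + node-F: power draw 7 + 6 = 13 ≤ 15, throughput 9 + 11 = 20.
Best is node-F and node-D with total throughput 22.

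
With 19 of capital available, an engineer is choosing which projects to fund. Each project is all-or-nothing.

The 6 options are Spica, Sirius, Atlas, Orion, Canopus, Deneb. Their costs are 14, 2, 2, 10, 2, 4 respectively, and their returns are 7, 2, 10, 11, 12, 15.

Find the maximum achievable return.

This is a 0-1 knapsack instance.
Allowing fractional choices, the relaxed optimum would be about 49.0, but projects are indivisible.
Sirius + Orion + Canopus + Deneb: cost 2 + 10 + 2 + 4 = 18 ≤ 19, return 2 + 11 + 12 + 15 = 40.
Atlas + Orion + Canopus + Deneb: cost 2 + 10 + 2 + 4 = 18 ≤ 19, return 10 + 11 + 12 + 15 = 48.
Best is Atlas, Orion, Canopus, and Deneb with total return 48.

48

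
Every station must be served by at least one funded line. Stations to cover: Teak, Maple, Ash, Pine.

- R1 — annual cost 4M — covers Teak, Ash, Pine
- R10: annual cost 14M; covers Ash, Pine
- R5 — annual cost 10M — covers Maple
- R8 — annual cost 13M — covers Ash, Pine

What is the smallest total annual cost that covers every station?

14

Choose R1 and R5: together they cover Teak, Maple, Ash, Pine — every station.
Total annual cost: 4 + 10 = 14.
No cover costs less than 14.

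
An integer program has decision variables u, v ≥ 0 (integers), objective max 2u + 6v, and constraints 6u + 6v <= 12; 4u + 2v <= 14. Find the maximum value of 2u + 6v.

12

(u,v)=(0,2) is feasible, giving 12.
(u,v)=(1,1) is feasible, giving 8.
(u,v)=(0,1) is feasible, giving 6.
No feasible integer point exceeds 12.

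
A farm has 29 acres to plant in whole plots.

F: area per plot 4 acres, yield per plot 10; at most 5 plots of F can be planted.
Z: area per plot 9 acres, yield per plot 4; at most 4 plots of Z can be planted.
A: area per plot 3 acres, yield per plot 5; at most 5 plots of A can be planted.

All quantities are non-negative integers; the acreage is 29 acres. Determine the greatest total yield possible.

F has the best ratio (10/4); taking only F gives at most 5×10 = 50 (stopped by the supply cap of 5).
Mixing does better — 5×F and 3×A: area 29 ≤ 29, yield 5·10 + 3·5 = 65.

65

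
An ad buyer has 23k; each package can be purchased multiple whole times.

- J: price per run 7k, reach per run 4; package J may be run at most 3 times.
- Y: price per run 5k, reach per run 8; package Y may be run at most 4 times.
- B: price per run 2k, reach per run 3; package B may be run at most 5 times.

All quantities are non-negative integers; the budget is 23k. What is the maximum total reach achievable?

This is a bounded integer knapsack.
Take 3×Y and 4×B: price 23 ≤ 23, reach 3·8 + 4·3 = 36.
No other integer combination yields more.

36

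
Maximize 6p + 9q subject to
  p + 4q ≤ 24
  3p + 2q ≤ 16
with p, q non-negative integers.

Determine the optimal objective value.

Relaxing integrality, the LP optimum is 60.00 at (p,q) = (1.6, 5.6), which is not an integer point.
(p,q)=(2,5): 1·2+4·5=22≤24, 3·2+2·5=16≤16, objective 57.
(p,q)=(0,6): 1·0+4·6=24≤24, 3·0+2·6=12≤16, objective 54.
Maximum is 57 at (p,q)=(2,5).

57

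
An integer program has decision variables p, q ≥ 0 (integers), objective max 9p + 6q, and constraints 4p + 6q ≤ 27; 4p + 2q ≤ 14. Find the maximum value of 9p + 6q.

36

The continuous relaxation peaks at (1.88, 3.25) with value 36.38; rounding to a feasible lattice point costs some objective.
(p,q)=(2,3): 4·2+6·3=26≤27, 4·2+2·3=14≤14, objective 36.
(p,q)=(2,2): 4·2+6·2=20≤27, 4·2+2·2=12≤14, objective 30.
(p,q)=(1,3): 4·1+6·3=22≤27, 4·1+2·3=10≤14, objective 27.
(p,q)=(0,4): 4·0+6·4=24≤27, 4·0+2·4=8≤14, objective 24.
The best lattice point is (2,3), giving 36.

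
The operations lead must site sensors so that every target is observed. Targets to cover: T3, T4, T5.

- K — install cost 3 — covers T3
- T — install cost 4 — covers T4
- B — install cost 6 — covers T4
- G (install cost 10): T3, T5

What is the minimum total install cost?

14

Choose T and G: together they cover T3, T4, T5 — every target.
Total install cost: 4 + 10 = 14.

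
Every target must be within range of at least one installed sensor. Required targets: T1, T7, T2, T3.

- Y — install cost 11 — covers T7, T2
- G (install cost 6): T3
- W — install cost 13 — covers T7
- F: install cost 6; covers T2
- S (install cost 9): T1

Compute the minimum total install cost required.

26

Choose Y, G, and S: together they cover T1, T7, T2, T3 — every target.
Total install cost: 11 + 6 + 9 = 26.
No cover costs less than 26.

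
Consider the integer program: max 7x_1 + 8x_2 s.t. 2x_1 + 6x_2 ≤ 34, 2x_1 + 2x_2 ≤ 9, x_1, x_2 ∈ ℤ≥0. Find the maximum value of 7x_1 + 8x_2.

32

(x_1,x_2)=(0,4): 2·0+6·4=24≤34, 2·0+2·4=8≤9, objective 32.
(x_1,x_2)=(1,3): 2·1+6·3=20≤34, 2·1+2·3=8≤9, objective 31.
(x_1,x_2)=(0,3): 2·0+6·3=18≤34, 2·0+2·3=6≤9, objective 24.
Maximum is 32 at (x_1,x_2)=(0,4).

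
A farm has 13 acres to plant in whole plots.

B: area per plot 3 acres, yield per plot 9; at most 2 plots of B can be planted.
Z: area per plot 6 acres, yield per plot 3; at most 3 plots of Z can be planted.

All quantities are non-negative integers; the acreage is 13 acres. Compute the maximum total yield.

B has the best ratio (9/3); taking only B gives at most 2×9 = 18 (stopped by the supply cap of 2).
Mixing does better — 2×B and 1×Z: area 12 ≤ 13, yield 2·9 + 1·3 = 21.

21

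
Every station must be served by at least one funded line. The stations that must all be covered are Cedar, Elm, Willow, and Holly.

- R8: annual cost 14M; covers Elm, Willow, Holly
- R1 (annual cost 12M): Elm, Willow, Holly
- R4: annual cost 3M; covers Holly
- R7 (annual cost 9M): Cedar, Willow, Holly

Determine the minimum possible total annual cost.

This is a weighted set-cover instance.
Choose R1 and R7: together they cover Cedar, Elm, Willow, Holly — every station.
Total annual cost: 12 + 9 = 21.

21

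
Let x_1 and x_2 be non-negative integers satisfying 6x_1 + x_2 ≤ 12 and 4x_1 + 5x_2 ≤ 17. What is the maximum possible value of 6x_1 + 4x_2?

14

(x_1,x_2)=(1,2): 6·1+1·2=8≤12, 4·1+5·2=14≤17, objective 14.
(x_1,x_2)=(0,3): 6·0+1·3=3≤12, 4·0+5·3=15≤17, objective 12.
No feasible integer point exceeds 14.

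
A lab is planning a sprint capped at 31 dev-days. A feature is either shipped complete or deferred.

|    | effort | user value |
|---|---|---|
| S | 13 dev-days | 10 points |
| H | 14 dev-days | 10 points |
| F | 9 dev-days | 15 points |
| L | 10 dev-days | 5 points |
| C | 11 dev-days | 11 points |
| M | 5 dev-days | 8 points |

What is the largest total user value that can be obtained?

34

Treat it as a binary knapsack problem.
F + C + M: effort 9 + 11 + 5 = 25 ≤ 31, user value 15 + 11 + 8 = 34.
H + F + M: effort 14 + 9 + 5 = 28 ≤ 31, user value 10 + 15 + 8 = 33.
S + F + M: effort 13 + 9 + 5 = 27 ≤ 31, user value 10 + 15 + 8 = 33.
Best is F, C, and M with total user value 34.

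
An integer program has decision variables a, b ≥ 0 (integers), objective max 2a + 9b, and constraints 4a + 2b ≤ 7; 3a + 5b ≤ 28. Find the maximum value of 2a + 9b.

Relaxing integrality, the LP optimum is 31.50 at (a,b) = (0, 3.5), which is not an integer point.
(a,b)=(0,3): 4·0+2·3=6≤7, 3·0+5·3=15≤28, objective 27.
(a,b)=(0,2): 4·0+2·2=4≤7, 3·0+5·2=10≤28, objective 18.
Maximum is 27 at (a,b)=(0,3).

27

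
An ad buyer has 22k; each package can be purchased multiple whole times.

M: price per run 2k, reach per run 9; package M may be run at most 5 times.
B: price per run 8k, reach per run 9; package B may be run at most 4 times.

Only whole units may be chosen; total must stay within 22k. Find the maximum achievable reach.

54

M has the best ratio (9/2); taking only M gives at most 5×9 = 45 (stopped by the supply cap of 5).
Mixing does better — 5×M and 1×B: price 18 ≤ 22, reach 5·9 + 1·9 = 54.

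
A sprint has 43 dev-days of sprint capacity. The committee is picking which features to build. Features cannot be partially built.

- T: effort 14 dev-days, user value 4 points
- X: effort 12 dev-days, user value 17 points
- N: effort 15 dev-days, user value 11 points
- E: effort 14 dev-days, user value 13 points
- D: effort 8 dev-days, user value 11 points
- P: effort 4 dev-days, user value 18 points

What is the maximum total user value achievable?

X + E + D + P: effort 12 + 14 + 8 + 4 = 38 ≤ 43, user value 17 + 13 + 11 + 18 = 59.
X + N + D + P: effort 12 + 15 + 8 + 4 = 39 ≤ 43, user value 17 + 11 + 11 + 18 = 57.
N + E + D + P: effort 15 + 14 + 8 + 4 = 41 ≤ 43, user value 11 + 13 + 11 + 18 = 53.
Best is X, E, D, and P with total user value 59.

59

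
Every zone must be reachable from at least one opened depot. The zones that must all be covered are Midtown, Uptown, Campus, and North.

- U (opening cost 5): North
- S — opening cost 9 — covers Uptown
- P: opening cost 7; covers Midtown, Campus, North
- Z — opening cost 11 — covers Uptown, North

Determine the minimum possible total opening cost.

16

This is a weighted set-cover instance.
Choose S and P: together they cover Midtown, Uptown, Campus, North — every zone.
Total opening cost: 9 + 7 = 16.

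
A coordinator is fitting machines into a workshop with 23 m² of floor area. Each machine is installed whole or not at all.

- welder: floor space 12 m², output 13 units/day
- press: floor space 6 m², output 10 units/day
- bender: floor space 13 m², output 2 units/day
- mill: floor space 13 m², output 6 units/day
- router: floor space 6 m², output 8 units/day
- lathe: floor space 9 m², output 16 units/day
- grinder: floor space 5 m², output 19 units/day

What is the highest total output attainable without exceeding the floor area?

This is a 0-1 knapsack instance.
Take press, lathe, and grinder: floor space 6 + 9 + 5 = 20 ≤ 23, output 10 + 16 + 19 = 45.
No other feasible combination does better.

45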